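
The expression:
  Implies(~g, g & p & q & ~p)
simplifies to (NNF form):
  g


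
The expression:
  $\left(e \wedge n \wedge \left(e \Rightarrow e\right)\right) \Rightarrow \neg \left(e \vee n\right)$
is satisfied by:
  {e: False, n: False}
  {n: True, e: False}
  {e: True, n: False}


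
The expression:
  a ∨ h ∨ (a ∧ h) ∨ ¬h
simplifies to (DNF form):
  True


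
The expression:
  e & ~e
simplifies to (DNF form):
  False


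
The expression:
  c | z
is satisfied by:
  {z: True, c: True}
  {z: True, c: False}
  {c: True, z: False}


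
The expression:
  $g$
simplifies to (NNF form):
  $g$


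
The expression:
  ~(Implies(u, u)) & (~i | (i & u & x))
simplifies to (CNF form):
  False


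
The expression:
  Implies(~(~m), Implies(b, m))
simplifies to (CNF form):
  True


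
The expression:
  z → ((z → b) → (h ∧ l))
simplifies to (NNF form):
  (h ∧ l) ∨ ¬b ∨ ¬z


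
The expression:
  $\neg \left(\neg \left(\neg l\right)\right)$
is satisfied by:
  {l: False}


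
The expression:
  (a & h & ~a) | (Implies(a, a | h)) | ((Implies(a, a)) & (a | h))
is always true.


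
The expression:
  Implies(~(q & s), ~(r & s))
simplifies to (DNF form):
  q | ~r | ~s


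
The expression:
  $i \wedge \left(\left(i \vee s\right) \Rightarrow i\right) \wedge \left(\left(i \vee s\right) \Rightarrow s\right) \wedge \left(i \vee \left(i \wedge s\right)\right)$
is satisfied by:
  {i: True, s: True}


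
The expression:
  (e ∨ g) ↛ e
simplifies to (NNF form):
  g ∧ ¬e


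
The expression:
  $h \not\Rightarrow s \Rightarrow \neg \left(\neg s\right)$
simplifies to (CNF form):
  $s \vee \neg h$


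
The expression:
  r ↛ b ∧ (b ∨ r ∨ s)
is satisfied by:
  {r: True, b: False}


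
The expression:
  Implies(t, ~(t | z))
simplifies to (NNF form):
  ~t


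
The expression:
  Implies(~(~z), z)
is always true.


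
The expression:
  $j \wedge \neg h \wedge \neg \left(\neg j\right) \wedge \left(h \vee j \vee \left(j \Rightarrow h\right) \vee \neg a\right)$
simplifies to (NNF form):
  $j \wedge \neg h$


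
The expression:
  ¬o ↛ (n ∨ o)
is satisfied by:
  {n: False, o: False}


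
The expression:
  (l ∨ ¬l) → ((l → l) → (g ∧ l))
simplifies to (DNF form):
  g ∧ l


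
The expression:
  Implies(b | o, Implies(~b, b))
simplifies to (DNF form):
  b | ~o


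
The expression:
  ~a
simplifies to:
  ~a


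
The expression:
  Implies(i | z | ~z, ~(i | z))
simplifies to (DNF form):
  ~i & ~z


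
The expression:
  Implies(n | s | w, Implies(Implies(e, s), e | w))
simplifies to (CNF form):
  (e | w | ~n) & (e | w | ~s)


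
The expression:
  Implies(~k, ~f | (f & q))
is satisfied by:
  {k: True, q: True, f: False}
  {k: True, q: False, f: False}
  {q: True, k: False, f: False}
  {k: False, q: False, f: False}
  {f: True, k: True, q: True}
  {f: True, k: True, q: False}
  {f: True, q: True, k: False}


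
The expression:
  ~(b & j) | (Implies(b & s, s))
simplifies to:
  True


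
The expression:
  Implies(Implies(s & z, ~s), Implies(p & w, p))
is always true.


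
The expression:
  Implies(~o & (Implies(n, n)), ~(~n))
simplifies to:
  n | o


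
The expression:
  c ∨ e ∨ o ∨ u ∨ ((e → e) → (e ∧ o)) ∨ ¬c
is always true.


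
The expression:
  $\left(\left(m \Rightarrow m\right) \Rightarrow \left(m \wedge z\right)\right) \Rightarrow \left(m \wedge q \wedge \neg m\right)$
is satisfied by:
  {m: False, z: False}
  {z: True, m: False}
  {m: True, z: False}


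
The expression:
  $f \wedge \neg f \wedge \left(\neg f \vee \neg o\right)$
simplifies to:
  $\text{False}$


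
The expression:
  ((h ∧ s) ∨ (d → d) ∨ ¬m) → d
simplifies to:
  d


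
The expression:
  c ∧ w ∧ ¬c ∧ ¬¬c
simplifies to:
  False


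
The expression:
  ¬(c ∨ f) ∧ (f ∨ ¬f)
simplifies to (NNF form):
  ¬c ∧ ¬f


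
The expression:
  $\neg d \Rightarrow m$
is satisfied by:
  {d: True, m: True}
  {d: True, m: False}
  {m: True, d: False}


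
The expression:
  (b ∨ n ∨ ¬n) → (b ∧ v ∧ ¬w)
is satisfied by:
  {b: True, v: True, w: False}


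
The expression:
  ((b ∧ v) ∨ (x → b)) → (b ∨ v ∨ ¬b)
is always true.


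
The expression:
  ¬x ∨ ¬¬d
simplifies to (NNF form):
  d ∨ ¬x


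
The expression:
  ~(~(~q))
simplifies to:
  ~q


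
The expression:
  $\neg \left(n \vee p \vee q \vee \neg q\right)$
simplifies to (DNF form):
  $\text{False}$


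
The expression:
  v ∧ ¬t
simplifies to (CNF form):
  v ∧ ¬t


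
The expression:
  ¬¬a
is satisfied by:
  {a: True}


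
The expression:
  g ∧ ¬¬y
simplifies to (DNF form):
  g ∧ y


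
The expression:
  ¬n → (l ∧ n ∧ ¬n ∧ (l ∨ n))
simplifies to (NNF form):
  n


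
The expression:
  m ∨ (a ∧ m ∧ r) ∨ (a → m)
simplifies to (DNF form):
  m ∨ ¬a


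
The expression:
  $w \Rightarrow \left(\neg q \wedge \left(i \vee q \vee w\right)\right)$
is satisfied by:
  {w: False, q: False}
  {q: True, w: False}
  {w: True, q: False}


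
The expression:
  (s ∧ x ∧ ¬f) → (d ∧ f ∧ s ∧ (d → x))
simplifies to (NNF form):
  f ∨ ¬s ∨ ¬x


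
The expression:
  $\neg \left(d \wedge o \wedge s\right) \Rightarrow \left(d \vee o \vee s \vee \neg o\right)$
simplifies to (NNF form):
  $\text{True}$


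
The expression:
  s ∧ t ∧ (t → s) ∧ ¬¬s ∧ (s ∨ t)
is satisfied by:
  {t: True, s: True}


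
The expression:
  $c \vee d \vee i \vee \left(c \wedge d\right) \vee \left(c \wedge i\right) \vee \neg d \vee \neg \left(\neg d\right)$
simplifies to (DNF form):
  $\text{True}$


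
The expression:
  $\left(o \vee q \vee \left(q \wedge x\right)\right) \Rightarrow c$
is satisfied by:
  {c: True, q: False, o: False}
  {c: True, o: True, q: False}
  {c: True, q: True, o: False}
  {c: True, o: True, q: True}
  {o: False, q: False, c: False}


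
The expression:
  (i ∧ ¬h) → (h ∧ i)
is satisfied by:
  {h: True, i: False}
  {i: False, h: False}
  {i: True, h: True}


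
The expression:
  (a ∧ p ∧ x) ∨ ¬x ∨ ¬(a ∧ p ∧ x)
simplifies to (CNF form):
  True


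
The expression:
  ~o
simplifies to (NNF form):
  ~o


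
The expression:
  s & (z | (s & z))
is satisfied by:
  {z: True, s: True}


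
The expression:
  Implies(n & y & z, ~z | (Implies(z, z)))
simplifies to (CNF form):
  True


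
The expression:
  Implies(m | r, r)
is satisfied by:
  {r: True, m: False}
  {m: False, r: False}
  {m: True, r: True}


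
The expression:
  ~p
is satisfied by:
  {p: False}


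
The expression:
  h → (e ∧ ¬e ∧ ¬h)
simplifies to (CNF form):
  ¬h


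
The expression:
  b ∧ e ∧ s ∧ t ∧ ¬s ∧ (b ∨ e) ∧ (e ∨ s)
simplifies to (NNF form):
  False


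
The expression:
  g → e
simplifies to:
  e ∨ ¬g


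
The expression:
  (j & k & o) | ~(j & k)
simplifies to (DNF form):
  o | ~j | ~k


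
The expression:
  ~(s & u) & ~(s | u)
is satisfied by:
  {u: False, s: False}


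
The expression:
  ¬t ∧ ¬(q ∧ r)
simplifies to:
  ¬t ∧ (¬q ∨ ¬r)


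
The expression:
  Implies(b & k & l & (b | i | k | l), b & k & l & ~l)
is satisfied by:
  {l: False, k: False, b: False}
  {b: True, l: False, k: False}
  {k: True, l: False, b: False}
  {b: True, k: True, l: False}
  {l: True, b: False, k: False}
  {b: True, l: True, k: False}
  {k: True, l: True, b: False}


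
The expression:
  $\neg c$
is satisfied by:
  {c: False}


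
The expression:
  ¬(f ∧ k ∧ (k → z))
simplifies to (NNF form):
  ¬f ∨ ¬k ∨ ¬z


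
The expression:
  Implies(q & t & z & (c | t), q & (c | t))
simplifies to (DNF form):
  True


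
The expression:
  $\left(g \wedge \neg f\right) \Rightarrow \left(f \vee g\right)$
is always true.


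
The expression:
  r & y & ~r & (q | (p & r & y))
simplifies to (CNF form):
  False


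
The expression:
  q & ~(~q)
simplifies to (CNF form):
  q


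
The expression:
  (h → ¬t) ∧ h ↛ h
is never true.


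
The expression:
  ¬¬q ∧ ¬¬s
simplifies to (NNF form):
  q ∧ s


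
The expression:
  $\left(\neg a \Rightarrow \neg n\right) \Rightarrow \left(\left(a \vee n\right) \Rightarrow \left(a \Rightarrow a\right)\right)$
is always true.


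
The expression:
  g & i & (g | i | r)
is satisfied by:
  {i: True, g: True}


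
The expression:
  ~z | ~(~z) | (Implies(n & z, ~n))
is always true.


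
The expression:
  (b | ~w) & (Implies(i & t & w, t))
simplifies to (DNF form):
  b | ~w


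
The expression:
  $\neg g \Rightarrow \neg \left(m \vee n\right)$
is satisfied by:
  {g: True, m: False, n: False}
  {n: True, g: True, m: False}
  {g: True, m: True, n: False}
  {n: True, g: True, m: True}
  {n: False, m: False, g: False}


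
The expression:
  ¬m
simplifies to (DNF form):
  ¬m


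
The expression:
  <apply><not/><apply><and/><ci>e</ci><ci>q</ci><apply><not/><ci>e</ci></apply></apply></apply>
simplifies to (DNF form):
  <true/>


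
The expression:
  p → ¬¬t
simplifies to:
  t ∨ ¬p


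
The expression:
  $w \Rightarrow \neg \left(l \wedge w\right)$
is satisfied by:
  {l: False, w: False}
  {w: True, l: False}
  {l: True, w: False}


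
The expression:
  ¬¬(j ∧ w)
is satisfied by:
  {j: True, w: True}


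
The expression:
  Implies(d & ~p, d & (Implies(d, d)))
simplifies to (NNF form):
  True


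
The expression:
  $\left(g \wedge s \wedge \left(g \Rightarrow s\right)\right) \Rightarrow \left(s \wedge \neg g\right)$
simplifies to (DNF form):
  $\neg g \vee \neg s$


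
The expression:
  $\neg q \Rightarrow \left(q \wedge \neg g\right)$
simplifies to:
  $q$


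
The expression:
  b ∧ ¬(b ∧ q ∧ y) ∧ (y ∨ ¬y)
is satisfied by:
  {b: True, q: False, y: False}
  {b: True, y: True, q: False}
  {b: True, q: True, y: False}


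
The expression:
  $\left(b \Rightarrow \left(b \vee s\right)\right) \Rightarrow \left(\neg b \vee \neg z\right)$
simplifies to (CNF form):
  $\neg b \vee \neg z$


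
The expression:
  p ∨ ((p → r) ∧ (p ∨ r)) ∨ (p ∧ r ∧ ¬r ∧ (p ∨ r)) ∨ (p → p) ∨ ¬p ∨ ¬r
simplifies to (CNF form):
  True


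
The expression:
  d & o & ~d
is never true.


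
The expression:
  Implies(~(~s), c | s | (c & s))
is always true.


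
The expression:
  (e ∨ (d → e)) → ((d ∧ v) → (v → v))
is always true.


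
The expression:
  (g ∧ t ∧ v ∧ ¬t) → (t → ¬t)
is always true.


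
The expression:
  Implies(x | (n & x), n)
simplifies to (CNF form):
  n | ~x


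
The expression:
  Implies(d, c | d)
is always true.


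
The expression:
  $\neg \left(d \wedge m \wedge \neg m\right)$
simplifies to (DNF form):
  $\text{True}$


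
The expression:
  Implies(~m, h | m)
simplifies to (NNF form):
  h | m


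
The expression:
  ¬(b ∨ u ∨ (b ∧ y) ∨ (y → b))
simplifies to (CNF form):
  y ∧ ¬b ∧ ¬u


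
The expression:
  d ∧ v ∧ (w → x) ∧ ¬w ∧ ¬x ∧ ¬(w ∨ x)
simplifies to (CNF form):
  d ∧ v ∧ ¬w ∧ ¬x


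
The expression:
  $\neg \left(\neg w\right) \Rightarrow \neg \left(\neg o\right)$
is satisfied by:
  {o: True, w: False}
  {w: False, o: False}
  {w: True, o: True}


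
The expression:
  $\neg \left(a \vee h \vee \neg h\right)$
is never true.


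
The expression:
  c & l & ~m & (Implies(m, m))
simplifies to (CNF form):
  c & l & ~m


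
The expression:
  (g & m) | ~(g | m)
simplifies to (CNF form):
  (g | ~g) & (g | ~m) & (m | ~g) & (m | ~m)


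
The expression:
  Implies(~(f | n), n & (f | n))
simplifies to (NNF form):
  f | n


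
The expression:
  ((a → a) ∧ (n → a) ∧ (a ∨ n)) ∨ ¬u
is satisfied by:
  {a: True, u: False}
  {u: False, a: False}
  {u: True, a: True}


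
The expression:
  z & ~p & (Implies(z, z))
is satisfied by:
  {z: True, p: False}


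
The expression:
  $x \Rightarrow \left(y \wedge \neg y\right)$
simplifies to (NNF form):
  $\neg x$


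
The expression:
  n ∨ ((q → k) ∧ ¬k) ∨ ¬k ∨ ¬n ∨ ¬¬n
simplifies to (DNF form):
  True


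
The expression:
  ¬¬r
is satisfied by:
  {r: True}


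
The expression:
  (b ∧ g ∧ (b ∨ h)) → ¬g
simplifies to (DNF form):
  ¬b ∨ ¬g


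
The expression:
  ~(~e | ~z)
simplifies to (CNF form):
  e & z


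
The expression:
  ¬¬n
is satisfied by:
  {n: True}


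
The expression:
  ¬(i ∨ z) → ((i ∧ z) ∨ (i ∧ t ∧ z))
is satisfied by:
  {i: True, z: True}
  {i: True, z: False}
  {z: True, i: False}


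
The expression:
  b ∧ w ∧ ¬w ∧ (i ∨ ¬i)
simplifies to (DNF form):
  False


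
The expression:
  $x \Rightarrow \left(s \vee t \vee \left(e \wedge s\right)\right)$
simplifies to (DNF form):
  $s \vee t \vee \neg x$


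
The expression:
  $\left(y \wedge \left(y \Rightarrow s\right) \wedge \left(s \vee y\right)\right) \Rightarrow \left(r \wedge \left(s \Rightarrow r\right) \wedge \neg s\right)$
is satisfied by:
  {s: False, y: False}
  {y: True, s: False}
  {s: True, y: False}


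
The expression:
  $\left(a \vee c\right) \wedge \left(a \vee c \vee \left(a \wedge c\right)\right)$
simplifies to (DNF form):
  $a \vee c$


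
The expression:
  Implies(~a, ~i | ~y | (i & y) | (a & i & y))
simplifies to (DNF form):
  True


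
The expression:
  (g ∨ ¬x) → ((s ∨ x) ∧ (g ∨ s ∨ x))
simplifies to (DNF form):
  s ∨ x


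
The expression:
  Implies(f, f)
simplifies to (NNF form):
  True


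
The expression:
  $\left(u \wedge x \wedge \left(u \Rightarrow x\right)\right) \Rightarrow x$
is always true.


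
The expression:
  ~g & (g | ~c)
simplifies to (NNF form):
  ~c & ~g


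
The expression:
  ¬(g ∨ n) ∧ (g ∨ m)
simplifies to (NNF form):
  m ∧ ¬g ∧ ¬n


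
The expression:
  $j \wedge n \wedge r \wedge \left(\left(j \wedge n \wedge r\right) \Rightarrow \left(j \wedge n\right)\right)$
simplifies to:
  $j \wedge n \wedge r$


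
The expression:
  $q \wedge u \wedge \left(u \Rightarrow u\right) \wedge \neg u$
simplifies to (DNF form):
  $\text{False}$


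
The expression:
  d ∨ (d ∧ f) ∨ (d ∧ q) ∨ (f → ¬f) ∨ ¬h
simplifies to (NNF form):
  d ∨ ¬f ∨ ¬h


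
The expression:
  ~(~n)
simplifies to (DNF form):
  n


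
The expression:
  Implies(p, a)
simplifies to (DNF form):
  a | ~p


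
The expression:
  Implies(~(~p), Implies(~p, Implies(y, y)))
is always true.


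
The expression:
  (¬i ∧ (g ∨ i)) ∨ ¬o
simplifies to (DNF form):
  (g ∧ ¬i) ∨ ¬o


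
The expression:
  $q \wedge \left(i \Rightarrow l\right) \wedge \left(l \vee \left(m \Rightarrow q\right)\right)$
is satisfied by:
  {q: True, l: True, i: False}
  {q: True, l: False, i: False}
  {q: True, i: True, l: True}


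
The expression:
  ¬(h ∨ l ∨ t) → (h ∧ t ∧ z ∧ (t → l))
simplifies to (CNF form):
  h ∨ l ∨ t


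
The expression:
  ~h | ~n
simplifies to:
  ~h | ~n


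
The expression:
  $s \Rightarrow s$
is always true.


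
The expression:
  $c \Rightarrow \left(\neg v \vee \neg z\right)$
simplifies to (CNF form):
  $\neg c \vee \neg v \vee \neg z$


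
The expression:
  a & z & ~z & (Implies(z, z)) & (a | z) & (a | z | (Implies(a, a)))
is never true.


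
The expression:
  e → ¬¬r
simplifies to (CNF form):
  r ∨ ¬e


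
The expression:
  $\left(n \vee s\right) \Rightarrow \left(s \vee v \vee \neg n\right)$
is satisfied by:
  {v: True, s: True, n: False}
  {v: True, s: False, n: False}
  {s: True, v: False, n: False}
  {v: False, s: False, n: False}
  {n: True, v: True, s: True}
  {n: True, v: True, s: False}
  {n: True, s: True, v: False}


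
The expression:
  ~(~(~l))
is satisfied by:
  {l: False}


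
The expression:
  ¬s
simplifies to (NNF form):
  ¬s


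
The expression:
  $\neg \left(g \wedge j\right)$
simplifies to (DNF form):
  $\neg g \vee \neg j$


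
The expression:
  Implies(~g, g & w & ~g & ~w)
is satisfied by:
  {g: True}


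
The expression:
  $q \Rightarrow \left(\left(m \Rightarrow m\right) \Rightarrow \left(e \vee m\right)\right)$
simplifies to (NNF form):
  $e \vee m \vee \neg q$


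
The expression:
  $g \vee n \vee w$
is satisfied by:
  {n: True, g: True, w: True}
  {n: True, g: True, w: False}
  {n: True, w: True, g: False}
  {n: True, w: False, g: False}
  {g: True, w: True, n: False}
  {g: True, w: False, n: False}
  {w: True, g: False, n: False}


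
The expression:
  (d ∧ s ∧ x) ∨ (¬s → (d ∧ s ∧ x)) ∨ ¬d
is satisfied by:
  {s: True, d: False}
  {d: False, s: False}
  {d: True, s: True}


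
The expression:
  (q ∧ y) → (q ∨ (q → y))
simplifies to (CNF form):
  True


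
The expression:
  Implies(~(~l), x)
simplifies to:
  x | ~l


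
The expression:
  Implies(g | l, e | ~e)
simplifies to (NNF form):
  True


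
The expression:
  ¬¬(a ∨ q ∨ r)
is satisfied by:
  {r: True, a: True, q: True}
  {r: True, a: True, q: False}
  {r: True, q: True, a: False}
  {r: True, q: False, a: False}
  {a: True, q: True, r: False}
  {a: True, q: False, r: False}
  {q: True, a: False, r: False}


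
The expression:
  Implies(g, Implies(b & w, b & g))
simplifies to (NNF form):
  True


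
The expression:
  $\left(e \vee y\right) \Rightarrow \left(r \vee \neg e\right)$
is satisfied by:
  {r: True, e: False}
  {e: False, r: False}
  {e: True, r: True}


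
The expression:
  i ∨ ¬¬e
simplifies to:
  e ∨ i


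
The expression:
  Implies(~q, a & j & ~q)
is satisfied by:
  {q: True, j: True, a: True}
  {q: True, j: True, a: False}
  {q: True, a: True, j: False}
  {q: True, a: False, j: False}
  {j: True, a: True, q: False}


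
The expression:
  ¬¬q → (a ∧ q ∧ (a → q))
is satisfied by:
  {a: True, q: False}
  {q: False, a: False}
  {q: True, a: True}


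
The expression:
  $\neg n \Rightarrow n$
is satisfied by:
  {n: True}


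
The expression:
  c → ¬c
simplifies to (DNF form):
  ¬c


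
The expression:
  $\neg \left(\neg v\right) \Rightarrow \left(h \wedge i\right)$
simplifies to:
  $\left(h \wedge i\right) \vee \neg v$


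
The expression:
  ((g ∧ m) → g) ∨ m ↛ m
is always true.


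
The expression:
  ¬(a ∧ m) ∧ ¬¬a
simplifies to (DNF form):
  a ∧ ¬m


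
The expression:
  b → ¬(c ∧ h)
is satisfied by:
  {h: False, c: False, b: False}
  {b: True, h: False, c: False}
  {c: True, h: False, b: False}
  {b: True, c: True, h: False}
  {h: True, b: False, c: False}
  {b: True, h: True, c: False}
  {c: True, h: True, b: False}


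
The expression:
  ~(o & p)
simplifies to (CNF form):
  ~o | ~p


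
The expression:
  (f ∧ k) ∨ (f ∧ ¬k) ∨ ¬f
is always true.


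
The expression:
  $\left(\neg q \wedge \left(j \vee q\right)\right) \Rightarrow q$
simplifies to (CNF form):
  $q \vee \neg j$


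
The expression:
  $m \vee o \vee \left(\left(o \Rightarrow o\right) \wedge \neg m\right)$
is always true.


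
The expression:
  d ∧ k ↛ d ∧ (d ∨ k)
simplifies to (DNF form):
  False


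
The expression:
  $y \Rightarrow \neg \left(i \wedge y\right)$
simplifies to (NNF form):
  $\neg i \vee \neg y$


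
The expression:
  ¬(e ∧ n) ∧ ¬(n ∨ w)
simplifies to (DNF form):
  ¬n ∧ ¬w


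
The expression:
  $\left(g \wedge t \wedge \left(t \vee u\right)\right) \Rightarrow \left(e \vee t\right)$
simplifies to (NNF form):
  $\text{True}$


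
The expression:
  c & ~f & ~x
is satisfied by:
  {c: True, x: False, f: False}


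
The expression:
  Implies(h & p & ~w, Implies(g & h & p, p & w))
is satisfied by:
  {w: True, p: False, g: False, h: False}
  {h: False, p: False, w: False, g: False}
  {h: True, w: True, p: False, g: False}
  {h: True, p: False, w: False, g: False}
  {g: True, w: True, h: False, p: False}
  {g: True, h: False, p: False, w: False}
  {g: True, h: True, w: True, p: False}
  {g: True, h: True, p: False, w: False}
  {w: True, p: True, g: False, h: False}
  {p: True, g: False, w: False, h: False}
  {h: True, p: True, w: True, g: False}
  {h: True, p: True, g: False, w: False}
  {w: True, p: True, g: True, h: False}
  {p: True, g: True, h: False, w: False}
  {h: True, p: True, g: True, w: True}


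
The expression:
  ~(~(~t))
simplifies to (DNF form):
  ~t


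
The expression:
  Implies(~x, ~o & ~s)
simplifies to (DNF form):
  x | (~o & ~s)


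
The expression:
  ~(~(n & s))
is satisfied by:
  {s: True, n: True}


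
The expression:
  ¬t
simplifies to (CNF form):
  ¬t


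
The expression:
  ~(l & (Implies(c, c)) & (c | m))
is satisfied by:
  {m: False, l: False, c: False}
  {c: True, m: False, l: False}
  {m: True, c: False, l: False}
  {c: True, m: True, l: False}
  {l: True, c: False, m: False}


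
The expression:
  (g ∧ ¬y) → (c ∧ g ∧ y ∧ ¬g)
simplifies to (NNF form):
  y ∨ ¬g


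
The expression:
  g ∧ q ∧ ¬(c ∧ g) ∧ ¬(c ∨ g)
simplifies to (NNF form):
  False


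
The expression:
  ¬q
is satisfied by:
  {q: False}


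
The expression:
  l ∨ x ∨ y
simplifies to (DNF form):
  l ∨ x ∨ y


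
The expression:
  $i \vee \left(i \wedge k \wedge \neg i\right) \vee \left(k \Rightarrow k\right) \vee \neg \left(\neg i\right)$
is always true.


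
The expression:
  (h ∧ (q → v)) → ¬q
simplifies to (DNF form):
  ¬h ∨ ¬q ∨ ¬v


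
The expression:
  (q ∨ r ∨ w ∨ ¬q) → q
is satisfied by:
  {q: True}


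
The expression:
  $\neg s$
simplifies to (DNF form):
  $\neg s$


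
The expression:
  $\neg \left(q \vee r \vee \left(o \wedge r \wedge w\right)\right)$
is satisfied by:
  {q: False, r: False}


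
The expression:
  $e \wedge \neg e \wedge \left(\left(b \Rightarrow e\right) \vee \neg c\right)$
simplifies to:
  $\text{False}$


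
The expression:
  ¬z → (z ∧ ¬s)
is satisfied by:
  {z: True}


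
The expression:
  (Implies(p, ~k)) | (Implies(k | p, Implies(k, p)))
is always true.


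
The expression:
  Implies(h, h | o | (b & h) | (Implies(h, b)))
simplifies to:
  True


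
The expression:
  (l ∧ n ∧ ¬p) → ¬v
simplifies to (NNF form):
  p ∨ ¬l ∨ ¬n ∨ ¬v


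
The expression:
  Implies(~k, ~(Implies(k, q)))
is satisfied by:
  {k: True}


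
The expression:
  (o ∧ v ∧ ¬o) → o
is always true.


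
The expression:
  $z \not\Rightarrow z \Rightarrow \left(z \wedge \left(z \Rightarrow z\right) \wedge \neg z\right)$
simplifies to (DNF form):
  $\text{True}$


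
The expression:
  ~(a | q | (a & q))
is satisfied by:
  {q: False, a: False}


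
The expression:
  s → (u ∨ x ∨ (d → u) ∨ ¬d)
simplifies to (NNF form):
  u ∨ x ∨ ¬d ∨ ¬s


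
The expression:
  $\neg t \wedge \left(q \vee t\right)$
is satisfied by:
  {q: True, t: False}


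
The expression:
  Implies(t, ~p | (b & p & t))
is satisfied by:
  {b: True, p: False, t: False}
  {p: False, t: False, b: False}
  {b: True, t: True, p: False}
  {t: True, p: False, b: False}
  {b: True, p: True, t: False}
  {p: True, b: False, t: False}
  {b: True, t: True, p: True}


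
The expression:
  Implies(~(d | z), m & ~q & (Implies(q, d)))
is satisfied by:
  {d: True, z: True, m: True, q: False}
  {d: True, z: True, m: False, q: False}
  {d: True, z: True, q: True, m: True}
  {d: True, z: True, q: True, m: False}
  {d: True, m: True, q: False, z: False}
  {d: True, m: False, q: False, z: False}
  {d: True, q: True, m: True, z: False}
  {d: True, q: True, m: False, z: False}
  {z: True, m: True, q: False, d: False}
  {z: True, m: False, q: False, d: False}
  {z: True, q: True, m: True, d: False}
  {z: True, q: True, m: False, d: False}
  {m: True, z: False, q: False, d: False}


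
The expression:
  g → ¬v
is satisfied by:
  {g: False, v: False}
  {v: True, g: False}
  {g: True, v: False}


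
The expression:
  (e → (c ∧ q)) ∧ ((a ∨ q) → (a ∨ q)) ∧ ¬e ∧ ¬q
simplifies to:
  ¬e ∧ ¬q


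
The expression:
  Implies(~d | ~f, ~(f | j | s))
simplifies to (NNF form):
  (d | ~f) & (f | ~j) & (f | ~s)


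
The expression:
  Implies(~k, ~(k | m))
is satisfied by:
  {k: True, m: False}
  {m: False, k: False}
  {m: True, k: True}


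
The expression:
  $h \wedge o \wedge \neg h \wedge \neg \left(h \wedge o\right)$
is never true.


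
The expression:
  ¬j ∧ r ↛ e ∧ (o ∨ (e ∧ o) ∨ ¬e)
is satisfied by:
  {r: True, e: False, j: False}


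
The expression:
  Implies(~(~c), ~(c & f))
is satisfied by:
  {c: False, f: False}
  {f: True, c: False}
  {c: True, f: False}


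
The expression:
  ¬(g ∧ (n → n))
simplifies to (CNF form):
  ¬g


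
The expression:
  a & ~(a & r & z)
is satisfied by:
  {a: True, z: False, r: False}
  {a: True, r: True, z: False}
  {a: True, z: True, r: False}


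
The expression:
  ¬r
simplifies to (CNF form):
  ¬r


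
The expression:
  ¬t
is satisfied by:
  {t: False}


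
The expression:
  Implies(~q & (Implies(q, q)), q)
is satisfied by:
  {q: True}


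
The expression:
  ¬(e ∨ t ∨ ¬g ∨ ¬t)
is never true.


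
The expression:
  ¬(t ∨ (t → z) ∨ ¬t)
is never true.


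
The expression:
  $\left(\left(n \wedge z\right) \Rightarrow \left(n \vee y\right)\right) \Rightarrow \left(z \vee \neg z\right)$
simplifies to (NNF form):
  $\text{True}$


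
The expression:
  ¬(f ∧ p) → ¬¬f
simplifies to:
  f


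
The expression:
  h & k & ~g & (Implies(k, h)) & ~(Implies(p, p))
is never true.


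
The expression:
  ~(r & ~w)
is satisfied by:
  {w: True, r: False}
  {r: False, w: False}
  {r: True, w: True}


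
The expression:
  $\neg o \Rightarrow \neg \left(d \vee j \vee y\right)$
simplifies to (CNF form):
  $\left(o \vee \neg d\right) \wedge \left(o \vee \neg j\right) \wedge \left(o \vee \neg y\right)$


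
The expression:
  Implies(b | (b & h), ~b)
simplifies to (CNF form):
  ~b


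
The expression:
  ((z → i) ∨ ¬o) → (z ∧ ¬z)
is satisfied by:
  {z: True, o: True, i: False}


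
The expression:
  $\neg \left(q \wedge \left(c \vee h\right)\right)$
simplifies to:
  $\left(\neg c \wedge \neg h\right) \vee \neg q$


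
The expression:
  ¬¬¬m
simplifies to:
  ¬m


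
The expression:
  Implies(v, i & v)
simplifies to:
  i | ~v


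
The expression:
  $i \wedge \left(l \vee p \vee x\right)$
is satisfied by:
  {i: True, x: True, l: True, p: True}
  {i: True, x: True, l: True, p: False}
  {i: True, x: True, p: True, l: False}
  {i: True, x: True, p: False, l: False}
  {i: True, l: True, p: True, x: False}
  {i: True, l: True, p: False, x: False}
  {i: True, l: False, p: True, x: False}


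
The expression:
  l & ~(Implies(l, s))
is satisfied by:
  {l: True, s: False}


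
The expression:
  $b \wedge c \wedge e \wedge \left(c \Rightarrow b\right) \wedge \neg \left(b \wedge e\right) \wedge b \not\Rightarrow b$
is never true.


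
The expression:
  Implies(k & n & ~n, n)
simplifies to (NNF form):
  True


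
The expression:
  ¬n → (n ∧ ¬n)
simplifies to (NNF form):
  n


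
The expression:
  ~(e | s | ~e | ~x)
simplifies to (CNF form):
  False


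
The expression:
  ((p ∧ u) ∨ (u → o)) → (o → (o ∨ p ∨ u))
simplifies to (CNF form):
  True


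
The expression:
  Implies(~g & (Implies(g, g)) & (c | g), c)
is always true.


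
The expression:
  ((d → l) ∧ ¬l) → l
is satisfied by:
  {d: True, l: True}
  {d: True, l: False}
  {l: True, d: False}


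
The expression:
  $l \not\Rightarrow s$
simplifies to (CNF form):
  $l \wedge \neg s$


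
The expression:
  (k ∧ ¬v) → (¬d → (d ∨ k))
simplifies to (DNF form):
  True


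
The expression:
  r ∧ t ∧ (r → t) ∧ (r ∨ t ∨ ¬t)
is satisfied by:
  {t: True, r: True}


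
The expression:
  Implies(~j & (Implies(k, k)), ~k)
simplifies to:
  j | ~k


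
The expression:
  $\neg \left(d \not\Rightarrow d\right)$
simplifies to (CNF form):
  $\text{True}$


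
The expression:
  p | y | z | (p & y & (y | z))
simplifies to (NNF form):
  p | y | z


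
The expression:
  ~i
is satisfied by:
  {i: False}


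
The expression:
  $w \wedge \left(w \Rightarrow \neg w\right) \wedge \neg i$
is never true.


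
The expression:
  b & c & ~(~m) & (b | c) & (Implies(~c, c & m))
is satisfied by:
  {c: True, m: True, b: True}


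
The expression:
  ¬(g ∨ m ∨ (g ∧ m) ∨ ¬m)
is never true.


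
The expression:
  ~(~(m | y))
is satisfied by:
  {y: True, m: True}
  {y: True, m: False}
  {m: True, y: False}


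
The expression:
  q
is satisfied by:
  {q: True}


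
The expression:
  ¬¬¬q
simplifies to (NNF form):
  ¬q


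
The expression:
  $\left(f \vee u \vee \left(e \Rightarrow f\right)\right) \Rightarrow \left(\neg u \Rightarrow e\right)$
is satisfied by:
  {e: True, u: True}
  {e: True, u: False}
  {u: True, e: False}


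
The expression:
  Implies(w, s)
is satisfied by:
  {s: True, w: False}
  {w: False, s: False}
  {w: True, s: True}


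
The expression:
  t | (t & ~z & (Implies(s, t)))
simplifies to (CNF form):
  t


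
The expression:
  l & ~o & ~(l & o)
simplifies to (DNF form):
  l & ~o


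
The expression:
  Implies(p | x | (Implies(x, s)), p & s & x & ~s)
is never true.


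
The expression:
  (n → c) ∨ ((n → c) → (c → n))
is always true.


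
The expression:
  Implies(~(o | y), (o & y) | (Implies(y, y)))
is always true.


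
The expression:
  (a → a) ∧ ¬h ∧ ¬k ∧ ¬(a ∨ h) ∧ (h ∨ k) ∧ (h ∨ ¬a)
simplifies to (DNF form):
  False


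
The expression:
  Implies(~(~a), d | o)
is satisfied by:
  {d: True, o: True, a: False}
  {d: True, o: False, a: False}
  {o: True, d: False, a: False}
  {d: False, o: False, a: False}
  {a: True, d: True, o: True}
  {a: True, d: True, o: False}
  {a: True, o: True, d: False}


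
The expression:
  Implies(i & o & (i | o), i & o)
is always true.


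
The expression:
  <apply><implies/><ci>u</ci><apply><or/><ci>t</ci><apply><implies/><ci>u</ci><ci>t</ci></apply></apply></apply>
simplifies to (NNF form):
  <apply><or/><ci>t</ci><apply><not/><ci>u</ci></apply></apply>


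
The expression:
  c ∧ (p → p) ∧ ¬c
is never true.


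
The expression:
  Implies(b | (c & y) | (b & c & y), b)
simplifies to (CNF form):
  b | ~c | ~y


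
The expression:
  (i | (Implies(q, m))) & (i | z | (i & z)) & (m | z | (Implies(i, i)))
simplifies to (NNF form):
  i | (m & z) | (z & ~q)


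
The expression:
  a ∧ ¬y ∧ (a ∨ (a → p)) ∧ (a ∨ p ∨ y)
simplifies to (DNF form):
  a ∧ ¬y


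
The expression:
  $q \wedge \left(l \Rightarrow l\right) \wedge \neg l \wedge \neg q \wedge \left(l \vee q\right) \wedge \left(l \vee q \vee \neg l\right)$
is never true.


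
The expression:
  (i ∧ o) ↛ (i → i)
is never true.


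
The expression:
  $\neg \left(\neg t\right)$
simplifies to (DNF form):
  $t$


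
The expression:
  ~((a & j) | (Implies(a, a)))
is never true.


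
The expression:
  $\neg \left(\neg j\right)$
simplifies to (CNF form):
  $j$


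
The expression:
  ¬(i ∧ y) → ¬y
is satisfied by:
  {i: True, y: False}
  {y: False, i: False}
  {y: True, i: True}


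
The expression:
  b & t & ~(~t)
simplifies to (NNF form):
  b & t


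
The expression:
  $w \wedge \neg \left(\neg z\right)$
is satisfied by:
  {z: True, w: True}


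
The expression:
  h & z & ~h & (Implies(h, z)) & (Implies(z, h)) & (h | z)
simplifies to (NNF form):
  False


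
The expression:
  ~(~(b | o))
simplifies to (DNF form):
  b | o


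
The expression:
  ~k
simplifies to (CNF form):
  ~k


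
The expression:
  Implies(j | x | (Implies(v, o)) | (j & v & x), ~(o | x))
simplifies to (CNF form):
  ~o & ~x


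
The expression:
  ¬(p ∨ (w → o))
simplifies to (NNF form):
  w ∧ ¬o ∧ ¬p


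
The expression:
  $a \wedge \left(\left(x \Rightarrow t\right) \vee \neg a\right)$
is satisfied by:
  {a: True, t: True, x: False}
  {a: True, t: False, x: False}
  {a: True, x: True, t: True}


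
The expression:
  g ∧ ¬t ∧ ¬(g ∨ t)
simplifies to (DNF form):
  False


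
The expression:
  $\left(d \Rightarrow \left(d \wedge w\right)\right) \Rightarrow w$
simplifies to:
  $d \vee w$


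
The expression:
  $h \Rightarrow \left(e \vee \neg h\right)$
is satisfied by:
  {e: True, h: False}
  {h: False, e: False}
  {h: True, e: True}


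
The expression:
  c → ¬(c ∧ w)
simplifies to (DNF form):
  ¬c ∨ ¬w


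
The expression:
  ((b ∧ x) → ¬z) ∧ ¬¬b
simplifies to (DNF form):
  (b ∧ ¬x) ∨ (b ∧ ¬z)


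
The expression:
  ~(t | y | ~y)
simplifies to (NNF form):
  False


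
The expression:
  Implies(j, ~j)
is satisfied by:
  {j: False}


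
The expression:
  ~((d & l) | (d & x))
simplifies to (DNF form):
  ~d | (~l & ~x)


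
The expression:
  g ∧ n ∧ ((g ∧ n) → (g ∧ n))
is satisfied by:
  {g: True, n: True}


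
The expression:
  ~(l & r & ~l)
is always true.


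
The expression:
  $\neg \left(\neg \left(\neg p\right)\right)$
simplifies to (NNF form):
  $\neg p$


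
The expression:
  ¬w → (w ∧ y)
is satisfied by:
  {w: True}


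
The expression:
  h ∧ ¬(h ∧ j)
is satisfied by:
  {h: True, j: False}


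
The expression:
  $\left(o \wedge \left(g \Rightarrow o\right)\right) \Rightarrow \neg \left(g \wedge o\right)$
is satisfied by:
  {g: False, o: False}
  {o: True, g: False}
  {g: True, o: False}


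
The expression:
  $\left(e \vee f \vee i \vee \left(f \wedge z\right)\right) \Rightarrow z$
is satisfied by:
  {z: True, f: False, i: False, e: False}
  {z: True, e: True, f: False, i: False}
  {z: True, i: True, f: False, e: False}
  {z: True, e: True, i: True, f: False}
  {z: True, f: True, i: False, e: False}
  {z: True, e: True, f: True, i: False}
  {z: True, i: True, f: True, e: False}
  {z: True, e: True, i: True, f: True}
  {e: False, f: False, i: False, z: False}


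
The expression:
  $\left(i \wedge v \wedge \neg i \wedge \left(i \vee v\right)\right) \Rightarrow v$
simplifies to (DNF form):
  $\text{True}$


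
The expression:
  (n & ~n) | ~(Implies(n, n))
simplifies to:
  False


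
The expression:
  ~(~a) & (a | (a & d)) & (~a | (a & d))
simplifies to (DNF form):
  a & d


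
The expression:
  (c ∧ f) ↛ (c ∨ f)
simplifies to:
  False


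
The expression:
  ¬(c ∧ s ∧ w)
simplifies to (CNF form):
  ¬c ∨ ¬s ∨ ¬w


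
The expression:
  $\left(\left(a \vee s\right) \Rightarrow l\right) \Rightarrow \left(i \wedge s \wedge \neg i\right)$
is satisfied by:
  {a: True, s: True, l: False}
  {a: True, l: False, s: False}
  {s: True, l: False, a: False}


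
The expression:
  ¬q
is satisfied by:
  {q: False}


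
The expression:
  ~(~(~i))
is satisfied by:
  {i: False}


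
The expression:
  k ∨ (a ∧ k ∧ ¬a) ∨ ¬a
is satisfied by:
  {k: True, a: False}
  {a: False, k: False}
  {a: True, k: True}


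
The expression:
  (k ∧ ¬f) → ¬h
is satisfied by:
  {f: True, k: False, h: False}
  {f: False, k: False, h: False}
  {h: True, f: True, k: False}
  {h: True, f: False, k: False}
  {k: True, f: True, h: False}
  {k: True, f: False, h: False}
  {k: True, h: True, f: True}


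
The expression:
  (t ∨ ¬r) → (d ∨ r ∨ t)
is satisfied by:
  {r: True, d: True, t: True}
  {r: True, d: True, t: False}
  {r: True, t: True, d: False}
  {r: True, t: False, d: False}
  {d: True, t: True, r: False}
  {d: True, t: False, r: False}
  {t: True, d: False, r: False}


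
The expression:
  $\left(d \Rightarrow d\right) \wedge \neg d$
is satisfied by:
  {d: False}


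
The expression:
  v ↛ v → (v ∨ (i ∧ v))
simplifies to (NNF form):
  True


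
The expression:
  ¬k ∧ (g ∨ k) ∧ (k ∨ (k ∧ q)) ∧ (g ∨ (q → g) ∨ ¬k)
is never true.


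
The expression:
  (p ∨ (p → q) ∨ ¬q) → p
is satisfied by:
  {p: True}


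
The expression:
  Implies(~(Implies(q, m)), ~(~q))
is always true.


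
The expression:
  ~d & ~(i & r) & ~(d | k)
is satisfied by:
  {d: False, i: False, k: False, r: False}
  {r: True, d: False, i: False, k: False}
  {i: True, r: False, d: False, k: False}


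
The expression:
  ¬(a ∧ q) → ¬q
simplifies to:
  a ∨ ¬q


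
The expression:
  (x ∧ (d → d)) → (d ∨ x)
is always true.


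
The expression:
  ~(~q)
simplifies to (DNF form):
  q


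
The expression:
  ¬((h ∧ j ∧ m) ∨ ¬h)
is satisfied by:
  {h: True, m: False, j: False}
  {h: True, j: True, m: False}
  {h: True, m: True, j: False}


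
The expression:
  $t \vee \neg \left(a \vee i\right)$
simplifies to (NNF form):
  $t \vee \left(\neg a \wedge \neg i\right)$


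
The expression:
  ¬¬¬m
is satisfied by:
  {m: False}


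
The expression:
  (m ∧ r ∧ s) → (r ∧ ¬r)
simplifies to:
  ¬m ∨ ¬r ∨ ¬s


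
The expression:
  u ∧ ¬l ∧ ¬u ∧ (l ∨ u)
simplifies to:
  False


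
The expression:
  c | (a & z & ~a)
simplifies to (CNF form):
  c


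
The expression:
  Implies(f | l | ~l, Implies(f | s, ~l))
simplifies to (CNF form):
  (~f | ~l) & (~l | ~s)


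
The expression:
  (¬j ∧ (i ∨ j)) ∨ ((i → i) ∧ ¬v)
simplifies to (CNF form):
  (i ∨ ¬v) ∧ (¬j ∨ ¬v)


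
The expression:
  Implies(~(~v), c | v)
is always true.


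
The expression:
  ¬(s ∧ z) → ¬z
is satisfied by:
  {s: True, z: False}
  {z: False, s: False}
  {z: True, s: True}


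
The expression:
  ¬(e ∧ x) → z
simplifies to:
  z ∨ (e ∧ x)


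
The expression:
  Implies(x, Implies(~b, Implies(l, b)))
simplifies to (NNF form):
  b | ~l | ~x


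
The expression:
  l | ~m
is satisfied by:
  {l: True, m: False}
  {m: False, l: False}
  {m: True, l: True}


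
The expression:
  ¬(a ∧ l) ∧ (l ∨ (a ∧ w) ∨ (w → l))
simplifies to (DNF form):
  (a ∧ ¬l) ∨ (l ∧ ¬a) ∨ (¬a ∧ ¬w)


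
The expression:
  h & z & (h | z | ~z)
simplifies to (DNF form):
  h & z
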